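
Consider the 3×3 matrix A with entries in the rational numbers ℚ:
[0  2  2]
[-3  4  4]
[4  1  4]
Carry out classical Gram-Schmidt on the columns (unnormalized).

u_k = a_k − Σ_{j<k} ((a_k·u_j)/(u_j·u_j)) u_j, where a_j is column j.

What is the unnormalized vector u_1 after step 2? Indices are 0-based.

Step 1: u_0 = a_0 = (0, -3, 4).
Step 2: u_1 = a_1 − (-8/25)·u_0 = (2, 76/25, 57/25).

u_1 = (2, 76/25, 57/25)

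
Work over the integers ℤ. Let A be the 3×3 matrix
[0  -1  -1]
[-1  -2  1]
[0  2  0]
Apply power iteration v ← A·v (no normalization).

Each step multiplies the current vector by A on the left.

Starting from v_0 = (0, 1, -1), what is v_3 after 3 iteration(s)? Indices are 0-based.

v_0 = (0, 1, -1).
v_1 = A·v_0 = (0, -3, 2).
v_2 = A·v_1 = (1, 8, -6).
v_3 = A·v_2 = (-2, -23, 16).

v_3 = (-2, -23, 16)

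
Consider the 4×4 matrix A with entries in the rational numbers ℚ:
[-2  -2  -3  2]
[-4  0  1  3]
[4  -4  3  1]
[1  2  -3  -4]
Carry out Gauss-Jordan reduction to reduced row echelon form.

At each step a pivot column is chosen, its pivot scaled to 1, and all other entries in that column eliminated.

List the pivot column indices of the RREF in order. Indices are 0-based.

step 1: normalize row 0 (÷-2) = (1, 1, 3/2, -1)
  row 1: subtract -4×row0 = (0, 4, 7, -1)
  row 2: subtract 4×row0 = (0, -8, -3, 5)
  row 3: subtract 1×row0 = (0, 1, -9/2, -3)
step 2: normalize row 1 (÷4) = (0, 1, 7/4, -1/4)
  row 0: subtract 1×row1 = (1, 0, -1/4, -3/4)
  row 2: subtract -8×row1 = (0, 0, 11, 3)
  row 3: subtract 1×row1 = (0, 0, -25/4, -11/4)
step 3: normalize row 2 (÷11) = (0, 0, 1, 3/11)
  row 0: subtract -1/4×row2 = (1, 0, 0, -15/22)
  row 1: subtract 7/4×row2 = (0, 1, 0, -8/11)
  row 3: subtract -25/4×row2 = (0, 0, 0, -23/22)
step 4: normalize row 3 (÷-23/22) = (0, 0, 0, 1)
  row 0: subtract -15/22×row3 = (1, 0, 0, 0)
  row 1: subtract -8/11×row3 = (0, 1, 0, 0)
  row 2: subtract 3/11×row3 = (0, 0, 1, 0)

pivot columns: 0, 1, 2, 3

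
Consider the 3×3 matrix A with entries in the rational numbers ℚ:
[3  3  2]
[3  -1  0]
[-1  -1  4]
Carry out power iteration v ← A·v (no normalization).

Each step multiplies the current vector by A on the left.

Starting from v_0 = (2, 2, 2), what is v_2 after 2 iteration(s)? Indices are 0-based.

v_0 = (2, 2, 2).
v_1 = A·v_0 = (16, 4, 4).
v_2 = A·v_1 = (68, 44, -4).

v_2 = (68, 44, -4)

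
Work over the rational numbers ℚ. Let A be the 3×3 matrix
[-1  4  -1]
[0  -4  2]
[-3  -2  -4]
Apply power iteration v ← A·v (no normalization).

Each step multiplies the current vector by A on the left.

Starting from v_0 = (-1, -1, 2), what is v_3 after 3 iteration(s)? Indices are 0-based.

v_3 = (-203, 174, -88)

v_0 = (-1, -1, 2).
v_1 = A·v_0 = (-5, 8, -3).
v_2 = A·v_1 = (40, -38, 11).
v_3 = A·v_2 = (-203, 174, -88).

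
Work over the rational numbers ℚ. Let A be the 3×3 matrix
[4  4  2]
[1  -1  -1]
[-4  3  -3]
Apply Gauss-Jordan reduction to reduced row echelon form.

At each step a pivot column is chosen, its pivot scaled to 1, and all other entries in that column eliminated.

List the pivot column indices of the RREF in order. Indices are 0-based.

step 1: normalize row 0 (÷4) = (1, 1, 1/2)
  row 1: subtract 1×row0 = (0, -2, -3/2)
  row 2: subtract -4×row0 = (0, 7, -1)
step 2: normalize row 1 (÷-2) = (0, 1, 3/4)
  row 0: subtract 1×row1 = (1, 0, -1/4)
  row 2: subtract 7×row1 = (0, 0, -25/4)
step 3: normalize row 2 (÷-25/4) = (0, 0, 1)
  row 0: subtract -1/4×row2 = (1, 0, 0)
  row 1: subtract 3/4×row2 = (0, 1, 0)

pivot columns: 0, 1, 2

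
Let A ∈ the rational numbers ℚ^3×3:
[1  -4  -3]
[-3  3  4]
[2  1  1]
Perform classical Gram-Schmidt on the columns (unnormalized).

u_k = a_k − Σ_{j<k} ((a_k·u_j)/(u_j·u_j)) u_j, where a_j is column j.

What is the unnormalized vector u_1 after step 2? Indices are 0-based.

u_1 = (-45/14, 9/14, 18/7)

Step 1: u_0 = a_0 = (1, -3, 2).
Step 2: u_1 = a_1 − (-11/14)·u_0 = (-45/14, 9/14, 18/7).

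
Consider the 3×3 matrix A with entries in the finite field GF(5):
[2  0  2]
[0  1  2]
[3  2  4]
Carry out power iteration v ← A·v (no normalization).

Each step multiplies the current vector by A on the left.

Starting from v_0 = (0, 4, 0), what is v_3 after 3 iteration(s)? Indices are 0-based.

v_3 = (2, 0, 3)

v_0 = (0, 4, 0).
v_1 = A·v_0 = (0, 4, 3).
v_2 = A·v_1 = (1, 0, 0).
v_3 = A·v_2 = (2, 0, 3).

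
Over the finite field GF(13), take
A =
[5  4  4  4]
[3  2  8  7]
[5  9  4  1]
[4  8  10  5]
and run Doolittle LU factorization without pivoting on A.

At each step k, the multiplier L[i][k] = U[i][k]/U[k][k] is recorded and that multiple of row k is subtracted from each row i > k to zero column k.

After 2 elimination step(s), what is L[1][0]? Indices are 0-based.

L[1][0] = 11

k=0: U[0][0]=5
  eliminate (1,0): mult=11, new row 1: (0, 10, 3, 2); set L[1][0]=11
  eliminate (2,0): mult=1, new row 2: (0, 5, 0, 10); set L[2][0]=1
  eliminate (3,0): mult=6, new row 3: (0, 10, 12, 7); set L[3][0]=6
k=1: U[1][1]=10
  eliminate (2,1): mult=7, new row 2: (0, 0, 5, 9); set L[2][1]=7
  eliminate (3,1): mult=1, new row 3: (0, 0, 9, 5); set L[3][1]=1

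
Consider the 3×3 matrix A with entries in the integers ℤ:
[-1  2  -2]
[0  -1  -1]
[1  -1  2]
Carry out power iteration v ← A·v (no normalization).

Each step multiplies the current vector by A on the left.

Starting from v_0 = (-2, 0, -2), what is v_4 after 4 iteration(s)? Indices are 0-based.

v_0 = (-2, 0, -2).
v_1 = A·v_0 = (6, 2, -6).
v_2 = A·v_1 = (10, 4, -8).
v_3 = A·v_2 = (14, 4, -10).
v_4 = A·v_3 = (14, 6, -10).

v_4 = (14, 6, -10)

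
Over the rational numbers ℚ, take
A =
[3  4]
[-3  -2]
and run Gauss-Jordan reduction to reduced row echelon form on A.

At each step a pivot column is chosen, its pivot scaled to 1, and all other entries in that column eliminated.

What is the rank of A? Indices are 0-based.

rank = 2

pivot(0,0)=3: scale R0 → (1, 4/3)
  clear (1,0): R1 −= (-3)R0 → (0, 2)
pivot(1,1)=2: scale R1 → (0, 1)
  clear (0,1): R0 −= (4/3)R1 → (1, 0)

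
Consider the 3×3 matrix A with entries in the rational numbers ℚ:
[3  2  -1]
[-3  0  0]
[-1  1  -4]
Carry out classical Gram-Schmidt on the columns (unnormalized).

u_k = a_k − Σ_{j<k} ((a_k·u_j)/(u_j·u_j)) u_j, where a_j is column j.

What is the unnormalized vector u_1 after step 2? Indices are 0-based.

u_1 = (23/19, 15/19, 24/19)

Step 1: u_0 = a_0 = (3, -3, -1).
Step 2: u_1 = a_1 − (5/19)·u_0 = (23/19, 15/19, 24/19).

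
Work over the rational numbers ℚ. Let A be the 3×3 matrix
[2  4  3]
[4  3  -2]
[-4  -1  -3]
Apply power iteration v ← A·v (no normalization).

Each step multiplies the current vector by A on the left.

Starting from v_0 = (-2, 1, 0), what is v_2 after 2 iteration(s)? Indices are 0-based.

v_0 = (-2, 1, 0).
v_1 = A·v_0 = (0, -5, 7).
v_2 = A·v_1 = (1, -29, -16).

v_2 = (1, -29, -16)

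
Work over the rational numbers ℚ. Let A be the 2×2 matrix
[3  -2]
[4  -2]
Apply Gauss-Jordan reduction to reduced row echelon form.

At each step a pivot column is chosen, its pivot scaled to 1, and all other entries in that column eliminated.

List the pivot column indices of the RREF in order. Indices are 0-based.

[1] R0 /= 3  ⇒  (1, -2/3)
     R1 -= 4·R0  ⇒  (0, 2/3)
[2] R1 /= 2/3  ⇒  (0, 1)
     R0 -= -2/3·R1  ⇒  (1, 0)

pivot columns: 0, 1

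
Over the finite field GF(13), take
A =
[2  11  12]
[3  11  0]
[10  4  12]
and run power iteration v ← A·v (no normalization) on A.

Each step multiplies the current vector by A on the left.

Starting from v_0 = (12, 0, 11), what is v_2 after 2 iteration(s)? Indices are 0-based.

v_2 = (1, 6, 9)

v_0 = (12, 0, 11).
v_1 = A·v_0 = (0, 10, 5).
v_2 = A·v_1 = (1, 6, 9).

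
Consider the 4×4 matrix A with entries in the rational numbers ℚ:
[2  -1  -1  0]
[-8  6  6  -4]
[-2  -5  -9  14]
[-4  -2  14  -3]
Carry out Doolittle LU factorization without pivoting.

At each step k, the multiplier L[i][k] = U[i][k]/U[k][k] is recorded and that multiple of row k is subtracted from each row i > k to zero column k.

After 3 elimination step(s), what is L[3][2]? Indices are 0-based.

Step 1: pivot at (0,0) is 2.
  row1 ← row1 − (-4)·row0  ⇒  L[1][0]=-4, U row1=(0, 2, 2, -4)
  row2 ← row2 − (-1)·row0  ⇒  L[2][0]=-1, U row2=(0, -6, -10, 14)
  row3 ← row3 − (-2)·row0  ⇒  L[3][0]=-2, U row3=(0, -4, 12, -3)
Step 2: pivot at (1,1) is 2.
  row2 ← row2 − (-3)·row1  ⇒  L[2][1]=-3, U row2=(0, 0, -4, 2)
  row3 ← row3 − (-2)·row1  ⇒  L[3][1]=-2, U row3=(0, 0, 16, -11)
Step 3: pivot at (2,2) is -4.
  row3 ← row3 − (-4)·row2  ⇒  L[3][2]=-4, U row3=(0, 0, 0, -3)

L[3][2] = -4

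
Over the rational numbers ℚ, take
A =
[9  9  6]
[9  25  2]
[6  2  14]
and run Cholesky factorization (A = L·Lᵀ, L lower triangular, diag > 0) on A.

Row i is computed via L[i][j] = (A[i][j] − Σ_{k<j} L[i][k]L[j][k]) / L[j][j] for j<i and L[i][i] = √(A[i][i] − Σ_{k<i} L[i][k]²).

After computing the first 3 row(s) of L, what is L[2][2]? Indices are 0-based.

Step 1: L[0][0] = √(9) = 3.
  L[1][0] = (9) / L[0][0] = 3.
Step 2: L[1][1] = √(16) = 4.
  L[2][0] = (6) / L[0][0] = 2.
  L[2][1] = (-4) / L[1][1] = -1.
Step 3: L[2][2] = √(9) = 3.

L[2][2] = 3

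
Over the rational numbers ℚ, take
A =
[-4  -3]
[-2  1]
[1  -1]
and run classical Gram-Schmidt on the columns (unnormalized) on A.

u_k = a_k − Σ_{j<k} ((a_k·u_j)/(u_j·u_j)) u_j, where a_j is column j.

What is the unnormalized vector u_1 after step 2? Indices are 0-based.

u_1 = (-9/7, 13/7, -10/7)

Step 1: u_0 = a_0 = (-4, -2, 1).
Step 2: u_1 = a_1 − (3/7)·u_0 = (-9/7, 13/7, -10/7).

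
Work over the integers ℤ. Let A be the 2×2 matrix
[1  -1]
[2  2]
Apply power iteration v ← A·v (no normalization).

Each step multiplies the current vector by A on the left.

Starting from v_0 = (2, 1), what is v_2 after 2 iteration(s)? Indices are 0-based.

v_2 = (-5, 14)

v_0 = (2, 1).
v_1 = A·v_0 = (1, 6).
v_2 = A·v_1 = (-5, 14).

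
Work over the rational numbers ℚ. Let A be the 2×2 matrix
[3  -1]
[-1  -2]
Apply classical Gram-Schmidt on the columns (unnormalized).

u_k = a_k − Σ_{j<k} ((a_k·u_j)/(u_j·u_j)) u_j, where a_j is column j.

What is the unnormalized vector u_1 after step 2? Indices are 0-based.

Step 1: u_0 = a_0 = (3, -1).
Step 2: u_1 = a_1 − (-1/10)·u_0 = (-7/10, -21/10).

u_1 = (-7/10, -21/10)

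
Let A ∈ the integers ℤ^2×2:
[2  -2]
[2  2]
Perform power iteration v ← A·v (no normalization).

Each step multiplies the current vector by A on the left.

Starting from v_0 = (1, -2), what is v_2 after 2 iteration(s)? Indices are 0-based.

v_0 = (1, -2).
v_1 = A·v_0 = (6, -2).
v_2 = A·v_1 = (16, 8).

v_2 = (16, 8)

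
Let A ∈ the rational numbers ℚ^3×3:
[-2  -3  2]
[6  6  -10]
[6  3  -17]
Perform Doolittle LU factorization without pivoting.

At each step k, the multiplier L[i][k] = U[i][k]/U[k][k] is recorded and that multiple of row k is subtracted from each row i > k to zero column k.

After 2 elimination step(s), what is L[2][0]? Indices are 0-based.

k=0: U[0][0]=-2
  eliminate (1,0): mult=-3, new row 1: (0, -3, -4); set L[1][0]=-3
  eliminate (2,0): mult=-3, new row 2: (0, -6, -11); set L[2][0]=-3
k=1: U[1][1]=-3
  eliminate (2,1): mult=2, new row 2: (0, 0, -3); set L[2][1]=2

L[2][0] = -3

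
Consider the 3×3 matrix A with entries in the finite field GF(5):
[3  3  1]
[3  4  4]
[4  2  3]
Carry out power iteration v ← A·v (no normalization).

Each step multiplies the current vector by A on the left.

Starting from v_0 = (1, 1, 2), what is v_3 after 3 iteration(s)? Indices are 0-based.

v_3 = (2, 3, 2)

v_0 = (1, 1, 2).
v_1 = A·v_0 = (3, 0, 2).
v_2 = A·v_1 = (1, 2, 3).
v_3 = A·v_2 = (2, 3, 2).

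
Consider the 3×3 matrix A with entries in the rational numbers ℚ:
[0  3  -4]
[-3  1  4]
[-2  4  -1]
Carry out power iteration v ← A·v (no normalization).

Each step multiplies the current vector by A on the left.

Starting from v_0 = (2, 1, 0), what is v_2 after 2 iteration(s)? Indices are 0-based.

v_2 = (-15, -14, -26)

v_0 = (2, 1, 0).
v_1 = A·v_0 = (3, -5, 0).
v_2 = A·v_1 = (-15, -14, -26).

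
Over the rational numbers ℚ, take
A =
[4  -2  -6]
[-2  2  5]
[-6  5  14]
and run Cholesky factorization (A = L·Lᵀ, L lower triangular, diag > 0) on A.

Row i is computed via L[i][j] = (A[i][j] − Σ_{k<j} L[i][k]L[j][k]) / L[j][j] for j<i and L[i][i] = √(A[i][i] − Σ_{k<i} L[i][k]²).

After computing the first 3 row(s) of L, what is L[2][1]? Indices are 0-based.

L[2][1] = 2

Step 1: L[0][0] = √(4) = 2.
  L[1][0] = (-2) / L[0][0] = -1.
Step 2: L[1][1] = √(1) = 1.
  L[2][0] = (-6) / L[0][0] = -3.
  L[2][1] = (2) / L[1][1] = 2.
Step 3: L[2][2] = √(1) = 1.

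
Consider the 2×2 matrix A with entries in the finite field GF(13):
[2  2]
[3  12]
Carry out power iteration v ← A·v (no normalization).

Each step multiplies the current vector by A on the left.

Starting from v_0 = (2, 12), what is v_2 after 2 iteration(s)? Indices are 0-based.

v_0 = (2, 12).
v_1 = A·v_0 = (2, 7).
v_2 = A·v_1 = (5, 12).

v_2 = (5, 12)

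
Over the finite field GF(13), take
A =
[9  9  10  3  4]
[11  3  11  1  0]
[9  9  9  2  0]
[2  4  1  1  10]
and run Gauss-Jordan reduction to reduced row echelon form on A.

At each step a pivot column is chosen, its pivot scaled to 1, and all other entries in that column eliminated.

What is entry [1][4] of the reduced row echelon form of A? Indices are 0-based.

step 1: normalize row 0 (÷9) = (1, 1, 4, 9, 12)
  row 1: subtract 11×row0 = (0, 5, 6, 6, 11)
  row 2: subtract 9×row0 = (0, 0, 12, 12, 9)
  row 3: subtract 2×row0 = (0, 2, 6, 9, 12)
step 2: normalize row 1 (÷5) = (0, 1, 9, 9, 10)
  row 0: subtract 1×row1 = (1, 0, 8, 0, 2)
  row 3: subtract 2×row1 = (0, 0, 1, 4, 5)
step 3: normalize row 2 (÷12) = (0, 0, 1, 1, 4)
  row 0: subtract 8×row2 = (1, 0, 0, 5, 9)
  row 1: subtract 9×row2 = (0, 1, 0, 0, 0)
  row 3: subtract 1×row2 = (0, 0, 0, 3, 1)
step 4: normalize row 3 (÷3) = (0, 0, 0, 1, 9)
  row 0: subtract 5×row3 = (1, 0, 0, 0, 3)
  row 2: subtract 1×row3 = (0, 0, 1, 0, 8)

M[1][4] = 0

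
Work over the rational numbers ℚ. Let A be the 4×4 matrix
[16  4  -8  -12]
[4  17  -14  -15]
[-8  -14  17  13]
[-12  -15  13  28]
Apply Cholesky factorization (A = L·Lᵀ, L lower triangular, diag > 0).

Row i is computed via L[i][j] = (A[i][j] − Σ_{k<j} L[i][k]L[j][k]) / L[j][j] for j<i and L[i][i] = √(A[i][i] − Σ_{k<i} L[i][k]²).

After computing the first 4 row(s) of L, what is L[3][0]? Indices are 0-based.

L[3][0] = -3

Step 1: L[0][0] = √(16) = 4.
  L[1][0] = (4) / L[0][0] = 1.
Step 2: L[1][1] = √(16) = 4.
  L[2][0] = (-8) / L[0][0] = -2.
  L[2][1] = (-12) / L[1][1] = -3.
Step 3: L[2][2] = √(4) = 2.
  L[3][0] = (-12) / L[0][0] = -3.
  L[3][1] = (-12) / L[1][1] = -3.
  L[3][2] = (-2) / L[2][2] = -1.
Step 4: L[3][3] = √(9) = 3.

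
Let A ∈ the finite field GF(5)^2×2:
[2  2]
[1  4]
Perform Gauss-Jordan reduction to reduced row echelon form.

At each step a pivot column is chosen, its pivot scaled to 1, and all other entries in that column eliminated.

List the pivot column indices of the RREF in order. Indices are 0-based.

pivot columns: 0, 1

step 1: normalize row 0 (÷2) = (1, 1)
  row 1: subtract 1×row0 = (0, 3)
step 2: normalize row 1 (÷3) = (0, 1)
  row 0: subtract 1×row1 = (1, 0)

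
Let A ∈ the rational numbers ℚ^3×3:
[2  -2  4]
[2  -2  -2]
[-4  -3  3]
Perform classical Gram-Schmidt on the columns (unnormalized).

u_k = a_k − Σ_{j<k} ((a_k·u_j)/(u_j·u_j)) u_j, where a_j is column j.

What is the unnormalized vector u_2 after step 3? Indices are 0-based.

Step 1: u_0 = a_0 = (2, 2, -4).
Step 2: u_1 = a_1 − (1/6)·u_0 = (-7/3, -7/3, -7/3).
Step 3: u_2 = a_2 − (-1/3)·u_0 − (-5/7)·u_1 = (3, -3, 0).

u_2 = (3, -3, 0)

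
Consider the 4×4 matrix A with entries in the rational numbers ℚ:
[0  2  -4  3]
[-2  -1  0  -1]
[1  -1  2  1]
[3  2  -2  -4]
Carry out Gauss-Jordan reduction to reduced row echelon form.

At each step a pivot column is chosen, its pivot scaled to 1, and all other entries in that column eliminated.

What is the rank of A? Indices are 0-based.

[1] R0 <-> R1
[1] R0 /= -2  ⇒  (1, 1/2, 0, 1/2)
     R2 -= 1·R0  ⇒  (0, -3/2, 2, 1/2)
     R3 -= 3·R0  ⇒  (0, 1/2, -2, -11/2)
[2] R1 /= 2  ⇒  (0, 1, -2, 3/2)
     R0 -= 1/2·R1  ⇒  (1, 0, 1, -1/4)
     R2 -= -3/2·R1  ⇒  (0, 0, -1, 11/4)
     R3 -= 1/2·R1  ⇒  (0, 0, -1, -25/4)
[3] R2 /= -1  ⇒  (0, 0, 1, -11/4)
     R0 -= 1·R2  ⇒  (1, 0, 0, 5/2)
     R1 -= -2·R2  ⇒  (0, 1, 0, -4)
     R3 -= -1·R2  ⇒  (0, 0, 0, -9)
[4] R3 /= -9  ⇒  (0, 0, 0, 1)
     R0 -= 5/2·R3  ⇒  (1, 0, 0, 0)
     R1 -= -4·R3  ⇒  (0, 1, 0, 0)
     R2 -= -11/4·R3  ⇒  (0, 0, 1, 0)

rank = 4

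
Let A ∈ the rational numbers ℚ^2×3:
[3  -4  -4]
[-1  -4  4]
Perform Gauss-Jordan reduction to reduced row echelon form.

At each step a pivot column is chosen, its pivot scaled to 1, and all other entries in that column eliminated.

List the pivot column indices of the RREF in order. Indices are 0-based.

step 1: normalize row 0 (÷3) = (1, -4/3, -4/3)
  row 1: subtract -1×row0 = (0, -16/3, 8/3)
step 2: normalize row 1 (÷-16/3) = (0, 1, -1/2)
  row 0: subtract -4/3×row1 = (1, 0, -2)

pivot columns: 0, 1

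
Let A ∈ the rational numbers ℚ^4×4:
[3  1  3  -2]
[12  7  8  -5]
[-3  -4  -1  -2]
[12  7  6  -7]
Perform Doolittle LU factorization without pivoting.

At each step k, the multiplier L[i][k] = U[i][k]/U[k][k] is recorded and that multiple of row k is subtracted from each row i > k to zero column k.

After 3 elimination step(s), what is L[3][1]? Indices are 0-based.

L[3][1] = 1

k=0: U[0][0]=3
  eliminate (1,0): mult=4, new row 1: (0, 3, -4, 3); set L[1][0]=4
  eliminate (2,0): mult=-1, new row 2: (0, -3, 2, -4); set L[2][0]=-1
  eliminate (3,0): mult=4, new row 3: (0, 3, -6, 1); set L[3][0]=4
k=1: U[1][1]=3
  eliminate (2,1): mult=-1, new row 2: (0, 0, -2, -1); set L[2][1]=-1
  eliminate (3,1): mult=1, new row 3: (0, 0, -2, -2); set L[3][1]=1
k=2: U[2][2]=-2
  eliminate (3,2): mult=1, new row 3: (0, 0, 0, -1); set L[3][2]=1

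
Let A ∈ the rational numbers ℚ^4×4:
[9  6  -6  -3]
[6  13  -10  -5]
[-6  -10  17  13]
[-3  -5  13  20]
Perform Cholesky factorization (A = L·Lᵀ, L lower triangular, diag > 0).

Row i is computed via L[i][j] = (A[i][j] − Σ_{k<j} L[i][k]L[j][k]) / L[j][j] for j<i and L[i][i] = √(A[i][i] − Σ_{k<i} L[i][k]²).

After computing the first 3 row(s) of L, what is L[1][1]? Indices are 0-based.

Step 1: L[0][0] = √(9) = 3.
  L[1][0] = (6) / L[0][0] = 2.
Step 2: L[1][1] = √(9) = 3.
  L[2][0] = (-6) / L[0][0] = -2.
  L[2][1] = (-6) / L[1][1] = -2.
Step 3: L[2][2] = √(9) = 3.

L[1][1] = 3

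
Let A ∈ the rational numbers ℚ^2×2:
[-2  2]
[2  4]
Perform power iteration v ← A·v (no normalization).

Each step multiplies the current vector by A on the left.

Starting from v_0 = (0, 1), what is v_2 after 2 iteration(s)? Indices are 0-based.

v_2 = (4, 20)

v_0 = (0, 1).
v_1 = A·v_0 = (2, 4).
v_2 = A·v_1 = (4, 20).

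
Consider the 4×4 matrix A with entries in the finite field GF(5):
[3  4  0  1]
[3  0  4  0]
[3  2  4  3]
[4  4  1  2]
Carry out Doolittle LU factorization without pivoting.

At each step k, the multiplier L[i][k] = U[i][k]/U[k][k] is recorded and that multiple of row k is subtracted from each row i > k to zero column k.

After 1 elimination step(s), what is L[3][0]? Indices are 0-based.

L[3][0] = 3

Step 1: pivot at (0,0) is 3.
  row1 ← row1 − (1)·row0  ⇒  L[1][0]=1, U row1=(0, 1, 4, 4)
  row2 ← row2 − (1)·row0  ⇒  L[2][0]=1, U row2=(0, 3, 4, 2)
  row3 ← row3 − (3)·row0  ⇒  L[3][0]=3, U row3=(0, 2, 1, 4)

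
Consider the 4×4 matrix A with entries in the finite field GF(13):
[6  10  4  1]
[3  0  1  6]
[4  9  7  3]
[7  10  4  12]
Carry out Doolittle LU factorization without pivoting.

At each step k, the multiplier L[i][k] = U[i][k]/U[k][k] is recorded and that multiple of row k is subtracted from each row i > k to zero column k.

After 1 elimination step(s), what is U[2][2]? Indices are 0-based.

U[2][2] = 0

k=0: U[0][0]=6
  eliminate (1,0): mult=7, new row 1: (0, 8, 12, 12); set L[1][0]=7
  eliminate (2,0): mult=5, new row 2: (0, 11, 0, 11); set L[2][0]=5
  eliminate (3,0): mult=12, new row 3: (0, 7, 8, 0); set L[3][0]=12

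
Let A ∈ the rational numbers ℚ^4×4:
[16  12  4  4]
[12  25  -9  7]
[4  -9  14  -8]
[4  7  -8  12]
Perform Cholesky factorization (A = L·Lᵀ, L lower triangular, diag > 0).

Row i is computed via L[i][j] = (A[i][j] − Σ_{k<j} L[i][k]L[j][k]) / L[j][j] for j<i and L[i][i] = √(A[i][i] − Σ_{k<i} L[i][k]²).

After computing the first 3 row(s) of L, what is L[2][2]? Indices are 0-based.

Step 1: L[0][0] = √(16) = 4.
  L[1][0] = (12) / L[0][0] = 3.
Step 2: L[1][1] = √(16) = 4.
  L[2][0] = (4) / L[0][0] = 1.
  L[2][1] = (-12) / L[1][1] = -3.
Step 3: L[2][2] = √(4) = 2.

L[2][2] = 2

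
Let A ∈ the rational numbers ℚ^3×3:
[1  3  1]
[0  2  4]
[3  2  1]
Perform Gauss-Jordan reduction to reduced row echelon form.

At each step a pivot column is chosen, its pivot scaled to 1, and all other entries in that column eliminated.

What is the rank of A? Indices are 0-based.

pivot(0,0)=1: scale R0 → (1, 3, 1)
  clear (2,0): R2 −= (3)R0 → (0, -7, -2)
pivot(1,1)=2: scale R1 → (0, 1, 2)
  clear (0,1): R0 −= (3)R1 → (1, 0, -5)
  clear (2,1): R2 −= (-7)R1 → (0, 0, 12)
pivot(2,2)=12: scale R2 → (0, 0, 1)
  clear (0,2): R0 −= (-5)R2 → (1, 0, 0)
  clear (1,2): R1 −= (2)R2 → (0, 1, 0)

rank = 3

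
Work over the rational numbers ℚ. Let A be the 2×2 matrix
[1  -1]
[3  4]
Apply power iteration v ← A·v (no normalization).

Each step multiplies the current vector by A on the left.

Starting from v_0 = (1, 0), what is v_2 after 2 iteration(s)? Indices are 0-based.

v_0 = (1, 0).
v_1 = A·v_0 = (1, 3).
v_2 = A·v_1 = (-2, 15).

v_2 = (-2, 15)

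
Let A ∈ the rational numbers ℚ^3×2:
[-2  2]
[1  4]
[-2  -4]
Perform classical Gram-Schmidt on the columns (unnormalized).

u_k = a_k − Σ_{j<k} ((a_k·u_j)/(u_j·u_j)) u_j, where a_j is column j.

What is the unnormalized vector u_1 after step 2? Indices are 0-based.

Step 1: u_0 = a_0 = (-2, 1, -2).
Step 2: u_1 = a_1 − (8/9)·u_0 = (34/9, 28/9, -20/9).

u_1 = (34/9, 28/9, -20/9)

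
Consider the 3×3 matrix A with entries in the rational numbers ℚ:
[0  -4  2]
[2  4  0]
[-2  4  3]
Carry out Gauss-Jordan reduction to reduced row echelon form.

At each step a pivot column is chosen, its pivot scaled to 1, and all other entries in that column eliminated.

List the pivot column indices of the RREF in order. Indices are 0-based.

[1] R0 <-> R1
[1] R0 /= 2  ⇒  (1, 2, 0)
     R2 -= -2·R0  ⇒  (0, 8, 3)
[2] R1 /= -4  ⇒  (0, 1, -1/2)
     R0 -= 2·R1  ⇒  (1, 0, 1)
     R2 -= 8·R1  ⇒  (0, 0, 7)
[3] R2 /= 7  ⇒  (0, 0, 1)
     R0 -= 1·R2  ⇒  (1, 0, 0)
     R1 -= -1/2·R2  ⇒  (0, 1, 0)

pivot columns: 0, 1, 2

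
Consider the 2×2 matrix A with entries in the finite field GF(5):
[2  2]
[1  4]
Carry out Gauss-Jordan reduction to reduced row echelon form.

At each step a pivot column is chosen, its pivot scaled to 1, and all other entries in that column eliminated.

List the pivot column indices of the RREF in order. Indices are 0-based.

[1] R0 /= 2  ⇒  (1, 1)
     R1 -= 1·R0  ⇒  (0, 3)
[2] R1 /= 3  ⇒  (0, 1)
     R0 -= 1·R1  ⇒  (1, 0)

pivot columns: 0, 1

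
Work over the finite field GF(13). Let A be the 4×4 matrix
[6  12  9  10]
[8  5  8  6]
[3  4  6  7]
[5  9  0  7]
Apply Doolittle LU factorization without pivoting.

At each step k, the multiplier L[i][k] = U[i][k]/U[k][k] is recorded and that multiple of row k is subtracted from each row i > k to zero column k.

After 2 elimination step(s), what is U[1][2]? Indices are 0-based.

[col 0] pivot 6
  R1 -= 10*R0 → (0, 2, 9, 10)  (L[1][0] := 10)
  R2 -= 7*R0 → (0, 11, 8, 2)  (L[2][0] := 7)
  R3 -= 3*R0 → (0, 12, 12, 3)  (L[3][0] := 3)
[col 1] pivot 2
  R2 -= 12*R1 → (0, 0, 4, 12)  (L[2][1] := 12)
  R3 -= 6*R1 → (0, 0, 10, 8)  (L[3][1] := 6)

U[1][2] = 9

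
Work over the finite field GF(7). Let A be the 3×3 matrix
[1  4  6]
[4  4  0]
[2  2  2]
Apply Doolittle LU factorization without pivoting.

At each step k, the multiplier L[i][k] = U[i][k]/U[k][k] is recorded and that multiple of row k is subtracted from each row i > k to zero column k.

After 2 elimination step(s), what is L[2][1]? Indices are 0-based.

L[2][1] = 4

k=0: U[0][0]=1
  eliminate (1,0): mult=4, new row 1: (0, 2, 4); set L[1][0]=4
  eliminate (2,0): mult=2, new row 2: (0, 1, 4); set L[2][0]=2
k=1: U[1][1]=2
  eliminate (2,1): mult=4, new row 2: (0, 0, 2); set L[2][1]=4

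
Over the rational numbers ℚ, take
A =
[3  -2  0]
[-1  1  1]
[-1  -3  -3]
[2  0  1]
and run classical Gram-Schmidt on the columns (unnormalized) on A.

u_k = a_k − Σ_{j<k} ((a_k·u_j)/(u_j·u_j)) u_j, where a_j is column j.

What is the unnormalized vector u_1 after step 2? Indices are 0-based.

u_1 = (-6/5, 11/15, -49/15, 8/15)

Step 1: u_0 = a_0 = (3, -1, -1, 2).
Step 2: u_1 = a_1 − (-4/15)·u_0 = (-6/5, 11/15, -49/15, 8/15).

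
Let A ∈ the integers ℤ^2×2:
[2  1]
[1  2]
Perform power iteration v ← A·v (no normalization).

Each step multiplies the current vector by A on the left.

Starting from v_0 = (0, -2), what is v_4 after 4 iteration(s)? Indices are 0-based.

v_4 = (-80, -82)

v_0 = (0, -2).
v_1 = A·v_0 = (-2, -4).
v_2 = A·v_1 = (-8, -10).
v_3 = A·v_2 = (-26, -28).
v_4 = A·v_3 = (-80, -82).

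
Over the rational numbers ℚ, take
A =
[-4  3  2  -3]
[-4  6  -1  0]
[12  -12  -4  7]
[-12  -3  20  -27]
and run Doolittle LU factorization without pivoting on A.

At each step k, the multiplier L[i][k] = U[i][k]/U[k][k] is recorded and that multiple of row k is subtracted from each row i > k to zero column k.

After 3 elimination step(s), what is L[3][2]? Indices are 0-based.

L[3][2] = -2

[col 0] pivot -4
  R1 -= 1*R0 → (0, 3, -3, 3)  (L[1][0] := 1)
  R2 -= -3*R0 → (0, -3, 2, -2)  (L[2][0] := -3)
  R3 -= 3*R0 → (0, -12, 14, -18)  (L[3][0] := 3)
[col 1] pivot 3
  R2 -= -1*R1 → (0, 0, -1, 1)  (L[2][1] := -1)
  R3 -= -4*R1 → (0, 0, 2, -6)  (L[3][1] := -4)
[col 2] pivot -1
  R3 -= -2*R2 → (0, 0, 0, -4)  (L[3][2] := -2)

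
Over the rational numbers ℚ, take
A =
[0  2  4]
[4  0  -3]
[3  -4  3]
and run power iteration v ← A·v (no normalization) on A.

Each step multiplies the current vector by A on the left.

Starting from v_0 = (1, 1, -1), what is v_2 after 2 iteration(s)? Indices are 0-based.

v_0 = (1, 1, -1).
v_1 = A·v_0 = (-2, 7, -4).
v_2 = A·v_1 = (-2, 4, -46).

v_2 = (-2, 4, -46)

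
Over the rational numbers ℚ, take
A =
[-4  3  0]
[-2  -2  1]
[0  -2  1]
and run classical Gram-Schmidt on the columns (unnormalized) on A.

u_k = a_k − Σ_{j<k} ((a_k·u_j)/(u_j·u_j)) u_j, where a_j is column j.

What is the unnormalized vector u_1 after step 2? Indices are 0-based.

Step 1: u_0 = a_0 = (-4, -2, 0).
Step 2: u_1 = a_1 − (-2/5)·u_0 = (7/5, -14/5, -2).

u_1 = (7/5, -14/5, -2)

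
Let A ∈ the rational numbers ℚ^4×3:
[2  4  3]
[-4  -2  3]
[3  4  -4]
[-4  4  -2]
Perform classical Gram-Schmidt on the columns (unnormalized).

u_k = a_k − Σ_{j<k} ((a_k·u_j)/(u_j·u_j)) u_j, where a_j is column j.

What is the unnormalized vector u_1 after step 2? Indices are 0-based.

Step 1: u_0 = a_0 = (2, -4, 3, -4).
Step 2: u_1 = a_1 − (4/15)·u_0 = (52/15, -14/15, 16/5, 76/15).

u_1 = (52/15, -14/15, 16/5, 76/15)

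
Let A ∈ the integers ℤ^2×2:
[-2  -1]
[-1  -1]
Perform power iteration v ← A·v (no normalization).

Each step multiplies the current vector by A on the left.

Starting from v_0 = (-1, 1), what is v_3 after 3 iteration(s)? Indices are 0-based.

v_3 = (5, 3)

v_0 = (-1, 1).
v_1 = A·v_0 = (1, 0).
v_2 = A·v_1 = (-2, -1).
v_3 = A·v_2 = (5, 3).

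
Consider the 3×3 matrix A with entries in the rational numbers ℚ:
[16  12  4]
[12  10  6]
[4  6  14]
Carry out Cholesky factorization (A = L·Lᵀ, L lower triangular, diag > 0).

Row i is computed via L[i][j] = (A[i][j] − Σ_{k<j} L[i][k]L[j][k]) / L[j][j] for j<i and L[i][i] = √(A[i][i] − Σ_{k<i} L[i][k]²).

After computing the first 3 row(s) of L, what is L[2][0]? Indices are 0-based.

L[2][0] = 1

Step 1: L[0][0] = √(16) = 4.
  L[1][0] = (12) / L[0][0] = 3.
Step 2: L[1][1] = √(1) = 1.
  L[2][0] = (4) / L[0][0] = 1.
  L[2][1] = (3) / L[1][1] = 3.
Step 3: L[2][2] = √(4) = 2.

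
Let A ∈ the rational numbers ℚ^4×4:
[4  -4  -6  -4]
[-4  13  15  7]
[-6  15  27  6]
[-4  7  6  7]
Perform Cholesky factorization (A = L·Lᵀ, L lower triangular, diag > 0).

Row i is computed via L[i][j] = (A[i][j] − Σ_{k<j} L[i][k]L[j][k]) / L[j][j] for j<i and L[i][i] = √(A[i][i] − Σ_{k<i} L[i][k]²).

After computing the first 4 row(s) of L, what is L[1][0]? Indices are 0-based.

L[1][0] = -2

Step 1: L[0][0] = √(4) = 2.
  L[1][0] = (-4) / L[0][0] = -2.
Step 2: L[1][1] = √(9) = 3.
  L[2][0] = (-6) / L[0][0] = -3.
  L[2][1] = (9) / L[1][1] = 3.
Step 3: L[2][2] = √(9) = 3.
  L[3][0] = (-4) / L[0][0] = -2.
  L[3][1] = (3) / L[1][1] = 1.
  L[3][2] = (-3) / L[2][2] = -1.
Step 4: L[3][3] = √(1) = 1.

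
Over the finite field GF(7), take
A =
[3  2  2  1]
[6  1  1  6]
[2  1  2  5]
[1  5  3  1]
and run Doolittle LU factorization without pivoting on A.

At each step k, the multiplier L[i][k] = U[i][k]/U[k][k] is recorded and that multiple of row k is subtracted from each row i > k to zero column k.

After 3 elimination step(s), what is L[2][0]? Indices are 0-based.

L[2][0] = 3

k=0: U[0][0]=3
  eliminate (1,0): mult=2, new row 1: (0, 4, 4, 4); set L[1][0]=2
  eliminate (2,0): mult=3, new row 2: (0, 2, 3, 2); set L[2][0]=3
  eliminate (3,0): mult=5, new row 3: (0, 2, 0, 3); set L[3][0]=5
k=1: U[1][1]=4
  eliminate (2,1): mult=4, new row 2: (0, 0, 1, 0); set L[2][1]=4
  eliminate (3,1): mult=4, new row 3: (0, 0, 5, 1); set L[3][1]=4
k=2: U[2][2]=1
  eliminate (3,2): mult=5, new row 3: (0, 0, 0, 1); set L[3][2]=5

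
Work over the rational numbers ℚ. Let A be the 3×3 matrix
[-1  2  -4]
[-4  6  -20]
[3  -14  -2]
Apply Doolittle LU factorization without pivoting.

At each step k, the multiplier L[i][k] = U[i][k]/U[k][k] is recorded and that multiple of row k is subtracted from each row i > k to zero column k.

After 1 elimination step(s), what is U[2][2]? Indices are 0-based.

U[2][2] = -14

[col 0] pivot -1
  R1 -= 4*R0 → (0, -2, -4)  (L[1][0] := 4)
  R2 -= -3*R0 → (0, -8, -14)  (L[2][0] := -3)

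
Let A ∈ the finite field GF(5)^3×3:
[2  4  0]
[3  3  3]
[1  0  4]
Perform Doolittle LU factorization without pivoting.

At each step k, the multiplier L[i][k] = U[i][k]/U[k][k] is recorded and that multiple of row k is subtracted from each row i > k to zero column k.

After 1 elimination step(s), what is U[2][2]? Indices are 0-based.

U[2][2] = 4

Step 1: pivot at (0,0) is 2.
  row1 ← row1 − (4)·row0  ⇒  L[1][0]=4, U row1=(0, 2, 3)
  row2 ← row2 − (3)·row0  ⇒  L[2][0]=3, U row2=(0, 3, 4)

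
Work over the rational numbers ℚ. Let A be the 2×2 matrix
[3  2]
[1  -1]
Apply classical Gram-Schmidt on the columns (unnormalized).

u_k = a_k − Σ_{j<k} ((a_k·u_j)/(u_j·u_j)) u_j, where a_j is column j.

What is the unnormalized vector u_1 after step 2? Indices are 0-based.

u_1 = (1/2, -3/2)

Step 1: u_0 = a_0 = (3, 1).
Step 2: u_1 = a_1 − (1/2)·u_0 = (1/2, -3/2).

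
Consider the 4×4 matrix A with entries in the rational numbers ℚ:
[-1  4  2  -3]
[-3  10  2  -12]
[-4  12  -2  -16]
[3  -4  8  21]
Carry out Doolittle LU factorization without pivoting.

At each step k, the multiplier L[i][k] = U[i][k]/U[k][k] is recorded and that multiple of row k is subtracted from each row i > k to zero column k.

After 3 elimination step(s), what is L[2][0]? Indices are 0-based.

[col 0] pivot -1
  R1 -= 3*R0 → (0, -2, -4, -3)  (L[1][0] := 3)
  R2 -= 4*R0 → (0, -4, -10, -4)  (L[2][0] := 4)
  R3 -= -3*R0 → (0, 8, 14, 12)  (L[3][0] := -3)
[col 1] pivot -2
  R2 -= 2*R1 → (0, 0, -2, 2)  (L[2][1] := 2)
  R3 -= -4*R1 → (0, 0, -2, 0)  (L[3][1] := -4)
[col 2] pivot -2
  R3 -= 1*R2 → (0, 0, 0, -2)  (L[3][2] := 1)

L[2][0] = 4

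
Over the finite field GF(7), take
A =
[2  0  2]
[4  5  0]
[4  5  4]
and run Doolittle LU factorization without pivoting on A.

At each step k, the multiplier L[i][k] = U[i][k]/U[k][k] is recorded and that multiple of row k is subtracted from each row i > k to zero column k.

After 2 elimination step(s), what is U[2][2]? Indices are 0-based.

U[2][2] = 4

Step 1: pivot at (0,0) is 2.
  row1 ← row1 − (2)·row0  ⇒  L[1][0]=2, U row1=(0, 5, 3)
  row2 ← row2 − (2)·row0  ⇒  L[2][0]=2, U row2=(0, 5, 0)
Step 2: pivot at (1,1) is 5.
  row2 ← row2 − (1)·row1  ⇒  L[2][1]=1, U row2=(0, 0, 4)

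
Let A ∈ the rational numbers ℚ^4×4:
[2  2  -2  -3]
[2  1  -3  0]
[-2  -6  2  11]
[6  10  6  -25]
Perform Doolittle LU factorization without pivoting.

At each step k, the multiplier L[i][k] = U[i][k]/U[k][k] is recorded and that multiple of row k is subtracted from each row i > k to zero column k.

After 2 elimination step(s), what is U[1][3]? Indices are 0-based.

k=0: U[0][0]=2
  eliminate (1,0): mult=1, new row 1: (0, -1, -1, 3); set L[1][0]=1
  eliminate (2,0): mult=-1, new row 2: (0, -4, 0, 8); set L[2][0]=-1
  eliminate (3,0): mult=3, new row 3: (0, 4, 12, -16); set L[3][0]=3
k=1: U[1][1]=-1
  eliminate (2,1): mult=4, new row 2: (0, 0, 4, -4); set L[2][1]=4
  eliminate (3,1): mult=-4, new row 3: (0, 0, 8, -4); set L[3][1]=-4

U[1][3] = 3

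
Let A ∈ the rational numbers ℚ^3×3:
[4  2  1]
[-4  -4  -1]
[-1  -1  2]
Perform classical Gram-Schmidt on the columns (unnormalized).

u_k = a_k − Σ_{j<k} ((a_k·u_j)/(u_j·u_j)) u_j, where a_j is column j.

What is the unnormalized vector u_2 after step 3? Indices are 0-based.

Step 1: u_0 = a_0 = (4, -4, -1).
Step 2: u_1 = a_1 − (25/33)·u_0 = (-34/33, -32/33, -8/33).
Step 3: u_2 = a_2 − (2/11)·u_0 − (-9/34)·u_1 = (0, -9/17, 36/17).

u_2 = (0, -9/17, 36/17)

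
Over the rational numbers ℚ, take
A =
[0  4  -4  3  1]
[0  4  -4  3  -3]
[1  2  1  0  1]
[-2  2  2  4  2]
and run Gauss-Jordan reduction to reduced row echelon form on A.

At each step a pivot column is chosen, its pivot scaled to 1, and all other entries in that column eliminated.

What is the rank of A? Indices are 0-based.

[1] R0 <-> R2
[1] R0 /= 1  ⇒  (1, 2, 1, 0, 1)
     R3 -= -2·R0  ⇒  (0, 6, 4, 4, 4)
[2] R1 /= 4  ⇒  (0, 1, -1, 3/4, -3/4)
     R0 -= 2·R1  ⇒  (1, 0, 3, -3/2, 5/2)
     R2 -= 4·R1  ⇒  (0, 0, 0, 0, 4)
     R3 -= 6·R1  ⇒  (0, 0, 10, -1/2, 17/2)
[3] R2 <-> R3
[3] R2 /= 10  ⇒  (0, 0, 1, -1/20, 17/20)
     R0 -= 3·R2  ⇒  (1, 0, 0, -27/20, -1/20)
     R1 -= -1·R2  ⇒  (0, 1, 0, 7/10, 1/10)
column 3 empty below row 3
[4] R3 /= 4  ⇒  (0, 0, 0, 0, 1)
     R0 -= -1/20·R3  ⇒  (1, 0, 0, -27/20, 0)
     R1 -= 1/10·R3  ⇒  (0, 1, 0, 7/10, 0)
     R2 -= 17/20·R3  ⇒  (0, 0, 1, -1/20, 0)

rank = 4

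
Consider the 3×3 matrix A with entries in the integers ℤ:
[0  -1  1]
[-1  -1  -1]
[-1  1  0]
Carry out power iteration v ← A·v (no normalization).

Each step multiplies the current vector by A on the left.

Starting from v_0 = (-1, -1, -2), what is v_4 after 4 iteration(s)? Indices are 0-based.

v_4 = (-1, -11, -6)

v_0 = (-1, -1, -2).
v_1 = A·v_0 = (-1, 4, 0).
v_2 = A·v_1 = (-4, -3, 5).
v_3 = A·v_2 = (8, 2, 1).
v_4 = A·v_3 = (-1, -11, -6).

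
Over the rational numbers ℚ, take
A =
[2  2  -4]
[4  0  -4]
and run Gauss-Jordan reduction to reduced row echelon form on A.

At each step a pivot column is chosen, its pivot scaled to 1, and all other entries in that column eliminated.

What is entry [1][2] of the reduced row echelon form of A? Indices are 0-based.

M[1][2] = -1

step 1: normalize row 0 (÷2) = (1, 1, -2)
  row 1: subtract 4×row0 = (0, -4, 4)
step 2: normalize row 1 (÷-4) = (0, 1, -1)
  row 0: subtract 1×row1 = (1, 0, -1)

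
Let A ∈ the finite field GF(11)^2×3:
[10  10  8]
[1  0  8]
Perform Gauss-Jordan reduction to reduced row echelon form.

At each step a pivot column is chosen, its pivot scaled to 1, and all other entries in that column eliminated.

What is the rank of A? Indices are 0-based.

rank = 2

[1] R0 /= 10  ⇒  (1, 1, 3)
     R1 -= 1·R0  ⇒  (0, 10, 5)
[2] R1 /= 10  ⇒  (0, 1, 6)
     R0 -= 1·R1  ⇒  (1, 0, 8)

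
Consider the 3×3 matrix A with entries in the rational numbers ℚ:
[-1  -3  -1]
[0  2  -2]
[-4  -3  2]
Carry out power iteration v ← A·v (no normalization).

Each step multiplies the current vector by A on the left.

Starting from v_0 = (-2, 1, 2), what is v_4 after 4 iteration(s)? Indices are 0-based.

v_4 = (180, -508, 504)

v_0 = (-2, 1, 2).
v_1 = A·v_0 = (-3, -2, 9).
v_2 = A·v_1 = (0, -22, 36).
v_3 = A·v_2 = (30, -116, 138).
v_4 = A·v_3 = (180, -508, 504).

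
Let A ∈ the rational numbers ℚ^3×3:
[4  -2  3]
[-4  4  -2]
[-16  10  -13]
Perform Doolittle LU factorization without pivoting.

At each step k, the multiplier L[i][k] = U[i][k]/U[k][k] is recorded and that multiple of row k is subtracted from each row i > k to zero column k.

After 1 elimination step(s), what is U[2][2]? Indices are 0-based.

[col 0] pivot 4
  R1 -= -1*R0 → (0, 2, 1)  (L[1][0] := -1)
  R2 -= -4*R0 → (0, 2, -1)  (L[2][0] := -4)

U[2][2] = -1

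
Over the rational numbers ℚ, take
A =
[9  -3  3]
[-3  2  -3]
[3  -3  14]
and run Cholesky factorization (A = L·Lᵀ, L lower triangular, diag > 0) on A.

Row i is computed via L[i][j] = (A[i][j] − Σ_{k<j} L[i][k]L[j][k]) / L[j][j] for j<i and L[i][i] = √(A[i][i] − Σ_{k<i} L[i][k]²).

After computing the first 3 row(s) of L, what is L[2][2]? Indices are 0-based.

Step 1: L[0][0] = √(9) = 3.
  L[1][0] = (-3) / L[0][0] = -1.
Step 2: L[1][1] = √(1) = 1.
  L[2][0] = (3) / L[0][0] = 1.
  L[2][1] = (-2) / L[1][1] = -2.
Step 3: L[2][2] = √(9) = 3.

L[2][2] = 3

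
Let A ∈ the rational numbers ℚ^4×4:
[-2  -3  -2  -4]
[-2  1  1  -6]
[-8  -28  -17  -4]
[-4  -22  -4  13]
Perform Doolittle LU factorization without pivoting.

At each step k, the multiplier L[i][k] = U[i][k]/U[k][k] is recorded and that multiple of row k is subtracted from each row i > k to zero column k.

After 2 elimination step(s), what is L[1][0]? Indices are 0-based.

[col 0] pivot -2
  R1 -= 1*R0 → (0, 4, 3, -2)  (L[1][0] := 1)
  R2 -= 4*R0 → (0, -16, -9, 12)  (L[2][0] := 4)
  R3 -= 2*R0 → (0, -16, 0, 21)  (L[3][0] := 2)
[col 1] pivot 4
  R2 -= -4*R1 → (0, 0, 3, 4)  (L[2][1] := -4)
  R3 -= -4*R1 → (0, 0, 12, 13)  (L[3][1] := -4)

L[1][0] = 1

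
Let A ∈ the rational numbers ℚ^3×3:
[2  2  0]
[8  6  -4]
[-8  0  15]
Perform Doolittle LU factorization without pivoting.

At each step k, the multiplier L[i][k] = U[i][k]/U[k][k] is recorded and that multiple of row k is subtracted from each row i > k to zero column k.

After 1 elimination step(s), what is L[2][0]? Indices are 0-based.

L[2][0] = -4

[col 0] pivot 2
  R1 -= 4*R0 → (0, -2, -4)  (L[1][0] := 4)
  R2 -= -4*R0 → (0, 8, 15)  (L[2][0] := -4)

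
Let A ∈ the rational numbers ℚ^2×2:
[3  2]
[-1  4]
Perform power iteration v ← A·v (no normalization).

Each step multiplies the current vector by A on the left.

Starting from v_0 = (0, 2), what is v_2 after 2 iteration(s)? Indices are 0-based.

v_0 = (0, 2).
v_1 = A·v_0 = (4, 8).
v_2 = A·v_1 = (28, 28).

v_2 = (28, 28)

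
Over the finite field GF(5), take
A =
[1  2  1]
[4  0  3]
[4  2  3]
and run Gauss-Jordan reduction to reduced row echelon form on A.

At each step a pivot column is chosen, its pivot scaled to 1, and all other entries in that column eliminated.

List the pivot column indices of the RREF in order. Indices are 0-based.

pivot columns: 0, 1, 2

[1] R0 /= 1  ⇒  (1, 2, 1)
     R1 -= 4·R0  ⇒  (0, 2, 4)
     R2 -= 4·R0  ⇒  (0, 4, 4)
[2] R1 /= 2  ⇒  (0, 1, 2)
     R0 -= 2·R1  ⇒  (1, 0, 2)
     R2 -= 4·R1  ⇒  (0, 0, 1)
[3] R2 /= 1  ⇒  (0, 0, 1)
     R0 -= 2·R2  ⇒  (1, 0, 0)
     R1 -= 2·R2  ⇒  (0, 1, 0)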